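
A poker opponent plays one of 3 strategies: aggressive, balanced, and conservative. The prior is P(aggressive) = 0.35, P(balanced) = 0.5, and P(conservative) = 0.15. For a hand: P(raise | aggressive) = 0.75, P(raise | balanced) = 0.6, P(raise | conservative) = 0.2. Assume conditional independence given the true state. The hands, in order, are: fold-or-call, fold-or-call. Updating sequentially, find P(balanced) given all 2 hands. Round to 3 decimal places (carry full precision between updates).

0.404

After 'fold-or-call': normaliser = 0.25·0.3500 + 0.4·0.5000 + 0.8·0.1500; P(aggressive) ≈ 0.2147, P(balanced) ≈ 0.4908, P(conservative) ≈ 0.2945
After 'fold-or-call': normaliser = 0.25·0.2147 + 0.4·0.4908 + 0.8·0.2945; P(aggressive) ≈ 0.1105, P(balanced) ≈ 0.4043, P(conservative) ≈ 0.4852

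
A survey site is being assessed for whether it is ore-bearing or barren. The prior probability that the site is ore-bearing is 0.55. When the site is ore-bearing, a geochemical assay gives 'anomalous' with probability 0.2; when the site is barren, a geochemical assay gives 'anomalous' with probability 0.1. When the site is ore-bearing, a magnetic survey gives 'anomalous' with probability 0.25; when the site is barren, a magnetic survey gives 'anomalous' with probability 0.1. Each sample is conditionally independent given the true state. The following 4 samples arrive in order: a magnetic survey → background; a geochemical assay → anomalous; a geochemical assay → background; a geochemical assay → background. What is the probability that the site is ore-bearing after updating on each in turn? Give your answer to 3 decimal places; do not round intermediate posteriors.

After a magnetic survey='background': P(ore) = 0.75·0.5500 / (0.75·0.5500 + 0.9·0.4500) ≈ 0.5046
After a geochemical assay='anomalous': P(ore) = 0.2·0.5046 / (0.2·0.5046 + 0.1·0.4954) ≈ 0.6707
After a geochemical assay='background': P(ore) = 0.8·0.6707 / (0.8·0.6707 + 0.9·0.3293) ≈ 0.6442
After a geochemical assay='background': P(ore) = 0.8·0.6442 / (0.8·0.6442 + 0.9·0.3558) ≈ 0.6168

0.617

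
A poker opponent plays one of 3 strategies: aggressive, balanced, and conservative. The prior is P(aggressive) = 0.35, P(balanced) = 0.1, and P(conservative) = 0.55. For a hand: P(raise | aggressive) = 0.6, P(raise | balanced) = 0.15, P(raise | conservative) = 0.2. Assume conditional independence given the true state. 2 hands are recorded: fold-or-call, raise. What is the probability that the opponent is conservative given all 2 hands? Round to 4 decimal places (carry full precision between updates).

Each posterior becomes the prior for the next update.
After 'fold-or-call': normaliser = 0.4·0.3500 + 0.85·0.1000 + 0.8·0.5500; P(aggressive) ≈ 0.2105, P(balanced) ≈ 0.1278, P(conservative) ≈ 0.6617
After 'raise': normaliser = 0.6·0.2105 + 0.15·0.1278 + 0.2·0.6617; P(aggressive) ≈ 0.4547, P(balanced) ≈ 0.0690, P(conservative) ≈ 0.4763

0.4763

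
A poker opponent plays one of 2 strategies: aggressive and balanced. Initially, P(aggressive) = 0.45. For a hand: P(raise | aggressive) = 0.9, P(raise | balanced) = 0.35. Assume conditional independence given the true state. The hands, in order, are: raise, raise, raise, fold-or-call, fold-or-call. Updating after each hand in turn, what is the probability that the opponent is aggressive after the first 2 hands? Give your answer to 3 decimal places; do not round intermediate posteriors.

0.844

After 'raise': P(aggressive) = 0.9·0.4500 / (0.9·0.4500 + 0.35·0.5500) ≈ 0.6778
After 'raise': P(aggressive) = 0.9·0.6778 / (0.9·0.6778 + 0.35·0.3222) ≈ 0.8440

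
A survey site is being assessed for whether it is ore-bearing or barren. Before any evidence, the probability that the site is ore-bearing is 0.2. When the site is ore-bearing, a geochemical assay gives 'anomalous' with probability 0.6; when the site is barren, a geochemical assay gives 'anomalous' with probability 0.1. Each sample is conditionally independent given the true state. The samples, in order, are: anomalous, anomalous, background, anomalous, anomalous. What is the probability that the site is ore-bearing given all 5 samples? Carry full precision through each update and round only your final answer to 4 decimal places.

After 'anomalous': P(ore) = 0.6·0.2000 / (0.6·0.2000 + 0.1·0.8000) ≈ 0.6000
After 'anomalous': P(ore) = 0.6·0.6000 / (0.6·0.6000 + 0.1·0.4000) ≈ 0.9000
After 'background': P(ore) = 0.4·0.9000 / (0.4·0.9000 + 0.9·0.1000) ≈ 0.8000
After 'anomalous': P(ore) = 0.6·0.8000 / (0.6·0.8000 + 0.1·0.2000) ≈ 0.9600
After 'anomalous': P(ore) = 0.6·0.9600 / (0.6·0.9600 + 0.1·0.0400) ≈ 0.9931

0.9931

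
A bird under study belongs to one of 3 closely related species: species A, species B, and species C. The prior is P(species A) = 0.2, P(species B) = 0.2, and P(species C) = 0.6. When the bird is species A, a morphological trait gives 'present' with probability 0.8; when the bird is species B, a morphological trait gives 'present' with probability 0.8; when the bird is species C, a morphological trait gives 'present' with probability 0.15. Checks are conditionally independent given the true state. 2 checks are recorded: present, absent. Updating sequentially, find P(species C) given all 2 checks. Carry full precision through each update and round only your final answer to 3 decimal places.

Each posterior becomes the prior for the next update.
After 'present': normaliser = 0.8·0.2000 + 0.8·0.2000 + 0.15·0.6000; P(species A) ≈ 0.3902, P(species B) ≈ 0.3902, P(species C) ≈ 0.2195
After 'absent': normaliser = 0.2·0.3902 + 0.2·0.3902 + 0.85·0.2195; P(species A) ≈ 0.2278, P(species B) ≈ 0.2278, P(species C) ≈ 0.5445

0.544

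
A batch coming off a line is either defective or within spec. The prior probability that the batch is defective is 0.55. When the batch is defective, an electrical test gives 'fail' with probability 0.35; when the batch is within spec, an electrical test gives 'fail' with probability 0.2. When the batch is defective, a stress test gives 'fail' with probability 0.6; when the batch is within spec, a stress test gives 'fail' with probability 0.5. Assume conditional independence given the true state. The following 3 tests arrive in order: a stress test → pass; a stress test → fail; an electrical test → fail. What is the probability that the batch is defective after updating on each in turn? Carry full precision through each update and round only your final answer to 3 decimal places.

Apply Bayes' rule sequentially, carrying P(defective) forward.
After a stress test='pass': P(defective) = 0.4·0.5500 / (0.4·0.5500 + 0.5·0.4500) ≈ 0.4944
After a stress test='fail': P(defective) = 0.6·0.4944 / (0.6·0.4944 + 0.5·0.5056) ≈ 0.5399
After an electrical test='fail': P(defective) = 0.35·0.5399 / (0.35·0.5399 + 0.2·0.4601) ≈ 0.6725

0.672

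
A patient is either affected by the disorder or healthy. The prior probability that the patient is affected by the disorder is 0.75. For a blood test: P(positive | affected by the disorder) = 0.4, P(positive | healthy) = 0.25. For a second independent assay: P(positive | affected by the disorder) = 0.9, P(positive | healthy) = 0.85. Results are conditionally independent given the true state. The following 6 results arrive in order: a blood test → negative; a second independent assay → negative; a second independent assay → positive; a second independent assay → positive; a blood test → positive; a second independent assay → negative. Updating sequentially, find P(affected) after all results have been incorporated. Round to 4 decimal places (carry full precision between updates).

Apply Bayes' rule sequentially, carrying P(affected) forward.
After a blood test='negative': P(affected) = 0.6·0.7500 / (0.6·0.7500 + 0.75·0.2500) ≈ 0.7059
After a second independent assay='negative': P(affected) = 0.1·0.7059 / (0.1·0.7059 + 0.15·0.2941) ≈ 0.6154
After a second independent assay='positive': P(affected) = 0.9·0.6154 / (0.9·0.6154 + 0.85·0.3846) ≈ 0.6288
After a second independent assay='positive': P(affected) = 0.9·0.6288 / (0.9·0.6288 + 0.85·0.3712) ≈ 0.6421
After a blood test='positive': P(affected) = 0.4·0.6421 / (0.4·0.6421 + 0.25·0.3579) ≈ 0.7416
After a second independent assay='negative': P(affected) = 0.1·0.7416 / (0.1·0.7416 + 0.15·0.2584) ≈ 0.6568

0.6568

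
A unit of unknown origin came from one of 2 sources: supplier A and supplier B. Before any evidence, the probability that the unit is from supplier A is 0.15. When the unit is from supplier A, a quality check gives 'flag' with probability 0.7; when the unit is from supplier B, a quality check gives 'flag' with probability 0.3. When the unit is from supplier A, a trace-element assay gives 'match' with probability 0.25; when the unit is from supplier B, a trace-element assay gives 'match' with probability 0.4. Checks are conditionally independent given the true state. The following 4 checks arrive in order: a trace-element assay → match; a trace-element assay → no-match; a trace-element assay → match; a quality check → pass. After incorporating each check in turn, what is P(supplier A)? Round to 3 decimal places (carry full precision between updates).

After a trace-element assay='match': P(supplier A) = 0.25·0.1500 / (0.25·0.1500 + 0.4·0.8500) ≈ 0.0993
After a trace-element assay='no-match': P(supplier A) = 0.75·0.0993 / (0.75·0.0993 + 0.6·0.9007) ≈ 0.1212
After a trace-element assay='match': P(supplier A) = 0.25·0.1212 / (0.25·0.1212 + 0.4·0.8788) ≈ 0.0793
After a quality check='pass': P(supplier A) = 0.3·0.0793 / (0.3·0.0793 + 0.7·0.9207) ≈ 0.0356

0.036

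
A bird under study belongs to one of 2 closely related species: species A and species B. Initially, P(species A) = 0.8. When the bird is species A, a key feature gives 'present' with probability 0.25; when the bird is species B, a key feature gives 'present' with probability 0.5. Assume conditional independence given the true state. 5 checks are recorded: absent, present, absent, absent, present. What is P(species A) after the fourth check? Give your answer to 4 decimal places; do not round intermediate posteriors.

0.8710

After 'absent': P(species A) = 0.75·0.8000 / (0.75·0.8000 + 0.5·0.2000) ≈ 0.8571
After 'present': P(species A) = 0.25·0.8571 / (0.25·0.8571 + 0.5·0.1429) ≈ 0.7500
After 'absent': P(species A) = 0.75·0.7500 / (0.75·0.7500 + 0.5·0.2500) ≈ 0.8182
After 'absent': P(species A) = 0.75·0.8182 / (0.75·0.8182 + 0.5·0.1818) ≈ 0.8710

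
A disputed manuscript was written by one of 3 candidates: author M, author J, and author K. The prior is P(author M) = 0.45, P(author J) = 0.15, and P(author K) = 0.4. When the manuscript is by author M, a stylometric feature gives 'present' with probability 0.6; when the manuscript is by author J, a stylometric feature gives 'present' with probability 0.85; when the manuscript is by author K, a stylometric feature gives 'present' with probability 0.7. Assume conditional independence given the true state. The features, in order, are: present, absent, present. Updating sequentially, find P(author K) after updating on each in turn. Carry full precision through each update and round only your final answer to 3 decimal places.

0.420

Each posterior becomes the prior for the next update.
After 'present': normaliser = 0.6·0.4500 + 0.85·0.1500 + 0.7·0.4000; P(author M) ≈ 0.3985, P(author J) ≈ 0.1882, P(author K) ≈ 0.4133
After 'absent': normaliser = 0.4·0.3985 + 0.15·0.1882 + 0.3·0.4133; P(author M) ≈ 0.5115, P(author J) ≈ 0.0906, P(author K) ≈ 0.3979
After 'present': normaliser = 0.6·0.5115 + 0.85·0.0906 + 0.7·0.3979; P(author M) ≈ 0.4633, P(author J) ≈ 0.1162, P(author K) ≈ 0.4204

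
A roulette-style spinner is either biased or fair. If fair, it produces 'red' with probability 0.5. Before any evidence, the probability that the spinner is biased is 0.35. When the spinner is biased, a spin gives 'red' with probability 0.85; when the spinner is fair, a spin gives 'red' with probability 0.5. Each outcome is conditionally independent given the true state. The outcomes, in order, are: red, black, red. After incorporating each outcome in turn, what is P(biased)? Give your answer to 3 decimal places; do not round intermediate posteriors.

Apply Bayes' rule sequentially, carrying P(biased) forward.
After 'red': P(biased) = 0.85·0.3500 / (0.85·0.3500 + 0.5·0.6500) ≈ 0.4779
After 'black': P(biased) = 0.15·0.4779 / (0.15·0.4779 + 0.5·0.5221) ≈ 0.2154
After 'red': P(biased) = 0.85·0.2154 / (0.85·0.2154 + 0.5·0.7846) ≈ 0.3183

0.318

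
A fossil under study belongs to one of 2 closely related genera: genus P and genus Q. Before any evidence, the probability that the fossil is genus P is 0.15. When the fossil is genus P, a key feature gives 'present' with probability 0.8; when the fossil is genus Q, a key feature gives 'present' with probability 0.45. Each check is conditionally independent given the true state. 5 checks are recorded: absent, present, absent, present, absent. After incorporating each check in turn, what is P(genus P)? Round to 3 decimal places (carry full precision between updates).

0.026

Each posterior becomes the prior for the next update.
After 'absent': P(genus P) = 0.2·0.1500 / (0.2·0.1500 + 0.55·0.8500) ≈ 0.0603
After 'present': P(genus P) = 0.8·0.0603 / (0.8·0.0603 + 0.45·0.9397) ≈ 0.1024
After 'absent': P(genus P) = 0.2·0.1024 / (0.2·0.1024 + 0.55·0.8976) ≈ 0.0398
After 'present': P(genus P) = 0.8·0.0398 / (0.8·0.0398 + 0.45·0.9602) ≈ 0.0687
After 'absent': P(genus P) = 0.2·0.0687 / (0.2·0.0687 + 0.55·0.9313) ≈ 0.0261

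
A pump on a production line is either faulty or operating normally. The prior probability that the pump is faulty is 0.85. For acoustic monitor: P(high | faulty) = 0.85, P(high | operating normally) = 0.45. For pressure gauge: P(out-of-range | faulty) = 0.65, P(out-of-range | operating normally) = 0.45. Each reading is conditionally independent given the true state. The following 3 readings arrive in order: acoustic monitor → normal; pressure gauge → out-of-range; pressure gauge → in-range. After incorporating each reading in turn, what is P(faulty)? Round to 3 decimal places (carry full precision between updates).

0.587

After acoustic monitor='normal': P(faulty) = 0.15·0.8500 / (0.15·0.8500 + 0.55·0.1500) ≈ 0.6071
After pressure gauge='out-of-range': P(faulty) = 0.65·0.6071 / (0.65·0.6071 + 0.45·0.3929) ≈ 0.6906
After pressure gauge='in-range': P(faulty) = 0.35·0.6906 / (0.35·0.6906 + 0.55·0.3094) ≈ 0.5869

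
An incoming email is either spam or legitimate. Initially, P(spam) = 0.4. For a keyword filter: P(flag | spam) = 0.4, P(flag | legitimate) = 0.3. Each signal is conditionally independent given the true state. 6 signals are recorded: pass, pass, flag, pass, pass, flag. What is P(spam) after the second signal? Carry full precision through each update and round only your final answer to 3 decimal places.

After 'pass': P(spam) = 0.6·0.4000 / (0.6·0.4000 + 0.7·0.6000) ≈ 0.3636
After 'pass': P(spam) = 0.6·0.3636 / (0.6·0.3636 + 0.7·0.6364) ≈ 0.3288

0.329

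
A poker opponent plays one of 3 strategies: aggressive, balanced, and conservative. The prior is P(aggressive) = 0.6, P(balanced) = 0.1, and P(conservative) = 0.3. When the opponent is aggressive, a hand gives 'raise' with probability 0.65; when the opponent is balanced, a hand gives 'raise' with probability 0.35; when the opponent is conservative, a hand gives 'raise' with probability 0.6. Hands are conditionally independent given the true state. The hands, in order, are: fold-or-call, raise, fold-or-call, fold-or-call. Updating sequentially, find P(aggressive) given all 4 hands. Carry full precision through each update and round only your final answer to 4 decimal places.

Each posterior becomes the prior for the next update.
After 'fold-or-call': normaliser = 0.35·0.6000 + 0.65·0.1000 + 0.4·0.3000; P(aggressive) ≈ 0.5316, P(balanced) ≈ 0.1646, P(conservative) ≈ 0.3038
After 'raise': normaliser = 0.65·0.5316 + 0.35·0.1646 + 0.6·0.3038; P(aggressive) ≈ 0.5903, P(balanced) ≈ 0.0984, P(conservative) ≈ 0.3114
After 'fold-or-call': normaliser = 0.35·0.5903 + 0.65·0.0984 + 0.4·0.3114; P(aggressive) ≈ 0.5229, P(balanced) ≈ 0.1619, P(conservative) ≈ 0.3152
After 'fold-or-call': normaliser = 0.35·0.5229 + 0.65·0.1619 + 0.4·0.3152; P(aggressive) ≈ 0.4417, P(balanced) ≈ 0.2539, P(conservative) ≈ 0.3043

0.4417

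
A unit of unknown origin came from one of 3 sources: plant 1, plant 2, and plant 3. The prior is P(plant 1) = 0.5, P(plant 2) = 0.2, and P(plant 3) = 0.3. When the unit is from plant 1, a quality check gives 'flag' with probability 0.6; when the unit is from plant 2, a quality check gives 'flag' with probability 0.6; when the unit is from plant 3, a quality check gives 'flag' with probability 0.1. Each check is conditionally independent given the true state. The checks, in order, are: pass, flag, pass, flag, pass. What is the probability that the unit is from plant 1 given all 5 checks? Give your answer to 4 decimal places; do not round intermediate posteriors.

0.6290

After 'pass': normaliser = 0.4·0.5000 + 0.4·0.2000 + 0.9·0.3000; P(plant 1) ≈ 0.3636, P(plant 2) ≈ 0.1455, P(plant 3) ≈ 0.4909
After 'flag': normaliser = 0.6·0.3636 + 0.6·0.1455 + 0.1·0.4909; P(plant 1) ≈ 0.6154, P(plant 2) ≈ 0.2462, P(plant 3) ≈ 0.1385
After 'pass': normaliser = 0.4·0.6154 + 0.4·0.2462 + 0.9·0.1385; P(plant 1) ≈ 0.5246, P(plant 2) ≈ 0.2098, P(plant 3) ≈ 0.2656
After 'flag': normaliser = 0.6·0.5246 + 0.6·0.2098 + 0.1·0.2656; P(plant 1) ≈ 0.6737, P(plant 2) ≈ 0.2695, P(plant 3) ≈ 0.0568
After 'pass': normaliser = 0.4·0.6737 + 0.4·0.2695 + 0.9·0.0568; P(plant 1) ≈ 0.6290, P(plant 2) ≈ 0.2516, P(plant 3) ≈ 0.1194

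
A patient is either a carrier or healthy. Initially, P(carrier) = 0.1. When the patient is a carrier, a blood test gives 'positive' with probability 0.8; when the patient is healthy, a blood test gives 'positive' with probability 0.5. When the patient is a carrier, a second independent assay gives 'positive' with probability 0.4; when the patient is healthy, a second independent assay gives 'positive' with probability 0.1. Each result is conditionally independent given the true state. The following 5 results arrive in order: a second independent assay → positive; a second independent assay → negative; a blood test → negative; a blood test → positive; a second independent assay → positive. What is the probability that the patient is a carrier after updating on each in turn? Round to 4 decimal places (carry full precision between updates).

After a second independent assay='positive': P(carrier) = 0.4·0.1000 / (0.4·0.1000 + 0.1·0.9000) ≈ 0.3077
After a second independent assay='negative': P(carrier) = 0.6·0.3077 / (0.6·0.3077 + 0.9·0.6923) ≈ 0.2286
After a blood test='negative': P(carrier) = 0.2·0.2286 / (0.2·0.2286 + 0.5·0.7714) ≈ 0.1060
After a blood test='positive': P(carrier) = 0.8·0.1060 / (0.8·0.1060 + 0.5·0.8940) ≈ 0.1594
After a second independent assay='positive': P(carrier) = 0.4·0.1594 / (0.4·0.1594 + 0.1·0.8406) ≈ 0.4313

0.4313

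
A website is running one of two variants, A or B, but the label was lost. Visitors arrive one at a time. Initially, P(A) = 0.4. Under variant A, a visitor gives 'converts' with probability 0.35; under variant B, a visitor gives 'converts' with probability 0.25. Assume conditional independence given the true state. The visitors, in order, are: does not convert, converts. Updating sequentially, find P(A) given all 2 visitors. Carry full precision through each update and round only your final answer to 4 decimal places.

0.4472

After 'does not convert': P(A) = 0.65·0.4000 / (0.65·0.4000 + 0.75·0.6000) ≈ 0.3662
After 'converts': P(A) = 0.35·0.3662 / (0.35·0.3662 + 0.25·0.6338) ≈ 0.4472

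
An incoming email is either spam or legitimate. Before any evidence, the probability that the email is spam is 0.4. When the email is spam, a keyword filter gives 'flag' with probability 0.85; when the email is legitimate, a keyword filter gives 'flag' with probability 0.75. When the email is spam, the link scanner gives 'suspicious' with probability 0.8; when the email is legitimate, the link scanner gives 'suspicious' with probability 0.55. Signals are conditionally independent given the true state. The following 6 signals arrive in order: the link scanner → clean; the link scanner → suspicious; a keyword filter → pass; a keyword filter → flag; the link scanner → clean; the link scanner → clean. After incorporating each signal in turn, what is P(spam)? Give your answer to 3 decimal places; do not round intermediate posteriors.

After the link scanner='clean': P(spam) = 0.2·0.4000 / (0.2·0.4000 + 0.45·0.6000) ≈ 0.2286
After the link scanner='suspicious': P(spam) = 0.8·0.2286 / (0.8·0.2286 + 0.55·0.7714) ≈ 0.3012
After a keyword filter='pass': P(spam) = 0.15·0.3012 / (0.15·0.3012 + 0.25·0.6988) ≈ 0.2055
After a keyword filter='flag': P(spam) = 0.85·0.2055 / (0.85·0.2055 + 0.75·0.7945) ≈ 0.2266
After the link scanner='clean': P(spam) = 0.2·0.2266 / (0.2·0.2266 + 0.45·0.7734) ≈ 0.1152
After the link scanner='clean': P(spam) = 0.2·0.1152 / (0.2·0.1152 + 0.45·0.8848) ≈ 0.0547

0.055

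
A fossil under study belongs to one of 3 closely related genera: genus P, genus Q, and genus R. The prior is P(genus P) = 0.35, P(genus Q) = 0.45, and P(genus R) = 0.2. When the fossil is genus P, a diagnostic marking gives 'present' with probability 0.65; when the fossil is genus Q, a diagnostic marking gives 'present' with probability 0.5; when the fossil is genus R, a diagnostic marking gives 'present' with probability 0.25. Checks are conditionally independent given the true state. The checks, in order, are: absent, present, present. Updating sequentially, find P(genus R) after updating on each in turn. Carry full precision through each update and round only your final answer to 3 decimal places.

0.080

After 'absent': normaliser = 0.35·0.3500 + 0.5·0.4500 + 0.75·0.2000; P(genus P) ≈ 0.2462, P(genus Q) ≈ 0.4523, P(genus R) ≈ 0.3015
After 'present': normaliser = 0.65·0.2462 + 0.5·0.4523 + 0.25·0.3015; P(genus P) ≈ 0.3468, P(genus Q) ≈ 0.4899, P(genus R) ≈ 0.1633
After 'present': normaliser = 0.65·0.3468 + 0.5·0.4899 + 0.25·0.1633; P(genus P) ≈ 0.4409, P(genus Q) ≈ 0.4792, P(genus R) ≈ 0.0799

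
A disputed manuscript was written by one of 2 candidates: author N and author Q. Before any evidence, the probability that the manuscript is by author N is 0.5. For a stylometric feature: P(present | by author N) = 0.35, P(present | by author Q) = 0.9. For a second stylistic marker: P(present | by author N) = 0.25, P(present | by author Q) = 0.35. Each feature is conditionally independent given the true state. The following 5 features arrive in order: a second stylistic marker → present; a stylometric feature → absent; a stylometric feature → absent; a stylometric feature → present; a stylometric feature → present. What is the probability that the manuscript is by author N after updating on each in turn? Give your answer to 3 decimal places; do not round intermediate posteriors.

0.820

Each posterior becomes the prior for the next update.
After a second stylistic marker='present': P(author N) = 0.25·0.5000 / (0.25·0.5000 + 0.35·0.5000) ≈ 0.4167
After a stylometric feature='absent': P(author N) = 0.65·0.4167 / (0.65·0.4167 + 0.1·0.5833) ≈ 0.8228
After a stylometric feature='absent': P(author N) = 0.65·0.8228 / (0.65·0.8228 + 0.1·0.1772) ≈ 0.9679
After a stylometric feature='present': P(author N) = 0.35·0.9679 / (0.35·0.9679 + 0.9·0.0321) ≈ 0.9215
After a stylometric feature='present': P(author N) = 0.35·0.9215 / (0.35·0.9215 + 0.9·0.0785) ≈ 0.8203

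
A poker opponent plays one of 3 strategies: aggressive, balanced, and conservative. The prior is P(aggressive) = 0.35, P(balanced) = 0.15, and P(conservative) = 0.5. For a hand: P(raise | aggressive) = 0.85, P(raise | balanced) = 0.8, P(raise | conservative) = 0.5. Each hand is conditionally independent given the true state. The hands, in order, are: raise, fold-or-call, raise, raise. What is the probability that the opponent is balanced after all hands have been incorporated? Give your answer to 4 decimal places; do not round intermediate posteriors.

0.1948

After 'raise': normaliser = 0.85·0.3500 + 0.8·0.1500 + 0.5·0.5000; P(aggressive) ≈ 0.4457, P(balanced) ≈ 0.1798, P(conservative) ≈ 0.3745
After 'fold-or-call': normaliser = 0.15·0.4457 + 0.2·0.1798 + 0.5·0.3745; P(aggressive) ≈ 0.2305, P(balanced) ≈ 0.1240, P(conservative) ≈ 0.6456
After 'raise': normaliser = 0.85·0.2305 + 0.8·0.1240 + 0.5·0.6456; P(aggressive) ≈ 0.3171, P(balanced) ≈ 0.1605, P(conservative) ≈ 0.5224
After 'raise': normaliser = 0.85·0.3171 + 0.8·0.1605 + 0.5·0.5224; P(aggressive) ≈ 0.4089, P(balanced) ≈ 0.1948, P(conservative) ≈ 0.3963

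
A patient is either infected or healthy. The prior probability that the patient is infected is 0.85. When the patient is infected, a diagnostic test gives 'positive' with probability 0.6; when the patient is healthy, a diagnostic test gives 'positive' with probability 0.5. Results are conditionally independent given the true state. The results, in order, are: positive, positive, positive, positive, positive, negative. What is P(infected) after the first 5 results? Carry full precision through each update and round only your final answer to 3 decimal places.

Each posterior becomes the prior for the next update.
After 'positive': P(infected) = 0.6·0.8500 / (0.6·0.8500 + 0.5·0.1500) ≈ 0.8718
After 'positive': P(infected) = 0.6·0.8718 / (0.6·0.8718 + 0.5·0.1282) ≈ 0.8908
After 'positive': P(infected) = 0.6·0.8908 / (0.6·0.8908 + 0.5·0.1092) ≈ 0.9073
After 'positive': P(infected) = 0.6·0.9073 / (0.6·0.9073 + 0.5·0.0927) ≈ 0.9216
After 'positive': P(infected) = 0.6·0.9216 / (0.6·0.9216 + 0.5·0.0784) ≈ 0.9338

0.934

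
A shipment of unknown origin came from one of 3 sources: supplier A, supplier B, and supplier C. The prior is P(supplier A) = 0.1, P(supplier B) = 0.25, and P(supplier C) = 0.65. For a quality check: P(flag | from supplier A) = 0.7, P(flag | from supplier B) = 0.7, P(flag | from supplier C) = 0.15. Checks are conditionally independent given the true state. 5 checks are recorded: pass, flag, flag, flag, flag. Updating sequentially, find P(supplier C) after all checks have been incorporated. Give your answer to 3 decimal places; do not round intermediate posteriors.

0.011

Apply Bayes' rule sequentially, carrying P(supplier C) forward.
After 'pass': normaliser = 0.3·0.1000 + 0.3·0.2500 + 0.85·0.6500; P(supplier A) ≈ 0.0456, P(supplier B) ≈ 0.1141, P(supplier C) ≈ 0.8403
After 'flag': normaliser = 0.7·0.0456 + 0.7·0.1141 + 0.15·0.8403; P(supplier A) ≈ 0.1343, P(supplier B) ≈ 0.3357, P(supplier C) ≈ 0.5300
After 'flag': normaliser = 0.7·0.1343 + 0.7·0.3357 + 0.15·0.5300; P(supplier A) ≈ 0.2301, P(supplier B) ≈ 0.5753, P(supplier C) ≈ 0.1946
After 'flag': normaliser = 0.7·0.2301 + 0.7·0.5753 + 0.15·0.1946; P(supplier A) ≈ 0.2716, P(supplier B) ≈ 0.6791, P(supplier C) ≈ 0.0492
After 'flag': normaliser = 0.7·0.2716 + 0.7·0.6791 + 0.15·0.0492; P(supplier A) ≈ 0.2826, P(supplier B) ≈ 0.7064, P(supplier C) ≈ 0.0110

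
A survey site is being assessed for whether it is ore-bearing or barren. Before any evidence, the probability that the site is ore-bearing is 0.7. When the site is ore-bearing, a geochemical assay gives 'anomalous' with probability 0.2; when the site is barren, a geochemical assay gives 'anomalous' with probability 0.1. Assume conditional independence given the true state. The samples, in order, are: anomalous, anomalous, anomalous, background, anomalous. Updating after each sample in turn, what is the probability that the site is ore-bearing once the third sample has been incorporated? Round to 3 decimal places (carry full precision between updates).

0.949

After 'anomalous': P(ore) = 0.2·0.7000 / (0.2·0.7000 + 0.1·0.3000) ≈ 0.8235
After 'anomalous': P(ore) = 0.2·0.8235 / (0.2·0.8235 + 0.1·0.1765) ≈ 0.9032
After 'anomalous': P(ore) = 0.2·0.9032 / (0.2·0.9032 + 0.1·0.0968) ≈ 0.9492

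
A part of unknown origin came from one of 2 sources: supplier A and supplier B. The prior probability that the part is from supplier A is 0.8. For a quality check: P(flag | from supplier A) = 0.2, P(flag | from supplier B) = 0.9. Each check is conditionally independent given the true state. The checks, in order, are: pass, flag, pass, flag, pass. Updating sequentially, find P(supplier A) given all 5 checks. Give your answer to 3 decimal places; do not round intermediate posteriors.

After 'pass': P(supplier A) = 0.8·0.8000 / (0.8·0.8000 + 0.1·0.2000) ≈ 0.9697
After 'flag': P(supplier A) = 0.2·0.9697 / (0.2·0.9697 + 0.9·0.0303) ≈ 0.8767
After 'pass': P(supplier A) = 0.8·0.8767 / (0.8·0.8767 + 0.1·0.1233) ≈ 0.9827
After 'flag': P(supplier A) = 0.2·0.9827 / (0.2·0.9827 + 0.9·0.0173) ≈ 0.9267
After 'pass': P(supplier A) = 0.8·0.9267 / (0.8·0.9267 + 0.1·0.0733) ≈ 0.9902

0.990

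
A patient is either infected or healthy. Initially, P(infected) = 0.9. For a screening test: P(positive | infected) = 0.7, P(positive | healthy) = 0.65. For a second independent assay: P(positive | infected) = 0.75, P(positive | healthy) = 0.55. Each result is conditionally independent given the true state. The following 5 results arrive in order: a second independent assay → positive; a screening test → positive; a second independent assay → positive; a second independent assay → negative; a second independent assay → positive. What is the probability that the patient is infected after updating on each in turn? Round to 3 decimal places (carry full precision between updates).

0.932

After a second independent assay='positive': P(infected) = 0.75·0.9000 / (0.75·0.9000 + 0.55·0.1000) ≈ 0.9247
After a screening test='positive': P(infected) = 0.7·0.9247 / (0.7·0.9247 + 0.65·0.0753) ≈ 0.9297
After a second independent assay='positive': P(infected) = 0.75·0.9297 / (0.75·0.9297 + 0.55·0.0703) ≈ 0.9474
After a second independent assay='negative': P(infected) = 0.25·0.9474 / (0.25·0.9474 + 0.45·0.0526) ≈ 0.9092
After a second independent assay='positive': P(infected) = 0.75·0.9092 / (0.75·0.9092 + 0.55·0.0908) ≈ 0.9318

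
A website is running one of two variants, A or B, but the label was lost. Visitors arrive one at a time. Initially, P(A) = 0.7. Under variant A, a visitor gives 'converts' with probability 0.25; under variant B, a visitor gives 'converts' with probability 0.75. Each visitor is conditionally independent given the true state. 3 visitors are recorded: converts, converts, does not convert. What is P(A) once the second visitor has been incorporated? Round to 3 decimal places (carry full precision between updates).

0.206

After 'converts': P(A) = 0.25·0.7000 / (0.25·0.7000 + 0.75·0.3000) ≈ 0.4375
After 'converts': P(A) = 0.25·0.4375 / (0.25·0.4375 + 0.75·0.5625) ≈ 0.2059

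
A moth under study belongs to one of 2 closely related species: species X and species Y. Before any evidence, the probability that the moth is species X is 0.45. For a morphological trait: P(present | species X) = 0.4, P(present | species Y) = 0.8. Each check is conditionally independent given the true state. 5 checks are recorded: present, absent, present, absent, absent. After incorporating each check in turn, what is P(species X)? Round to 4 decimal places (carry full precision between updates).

0.8467

Each posterior becomes the prior for the next update.
After 'present': P(species X) = 0.4·0.4500 / (0.4·0.4500 + 0.8·0.5500) ≈ 0.2903
After 'absent': P(species X) = 0.6·0.2903 / (0.6·0.2903 + 0.2·0.7097) ≈ 0.5510
After 'present': P(species X) = 0.4·0.5510 / (0.4·0.5510 + 0.8·0.4490) ≈ 0.3803
After 'absent': P(species X) = 0.6·0.3803 / (0.6·0.3803 + 0.2·0.6197) ≈ 0.6480
After 'absent': P(species X) = 0.6·0.6480 / (0.6·0.6480 + 0.2·0.3520) ≈ 0.8467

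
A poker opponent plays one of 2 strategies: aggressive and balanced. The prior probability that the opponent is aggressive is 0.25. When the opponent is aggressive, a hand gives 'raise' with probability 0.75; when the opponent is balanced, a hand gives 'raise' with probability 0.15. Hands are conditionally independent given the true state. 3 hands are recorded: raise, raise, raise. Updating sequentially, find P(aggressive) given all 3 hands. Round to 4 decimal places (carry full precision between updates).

Apply Bayes' rule sequentially, carrying P(aggressive) forward.
After 'raise': P(aggressive) = 0.75·0.2500 / (0.75·0.2500 + 0.15·0.7500) ≈ 0.6250
After 'raise': P(aggressive) = 0.75·0.6250 / (0.75·0.6250 + 0.15·0.3750) ≈ 0.8929
After 'raise': P(aggressive) = 0.75·0.8929 / (0.75·0.8929 + 0.15·0.1071) ≈ 0.9766

0.9766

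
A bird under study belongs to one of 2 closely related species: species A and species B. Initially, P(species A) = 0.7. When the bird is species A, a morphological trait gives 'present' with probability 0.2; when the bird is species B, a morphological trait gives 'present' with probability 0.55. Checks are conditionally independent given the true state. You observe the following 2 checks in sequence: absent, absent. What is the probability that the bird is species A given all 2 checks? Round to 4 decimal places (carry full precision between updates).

Apply Bayes' rule sequentially, carrying P(species A) forward.
After 'absent': P(species A) = 0.8·0.7000 / (0.8·0.7000 + 0.45·0.3000) ≈ 0.8058
After 'absent': P(species A) = 0.8·0.8058 / (0.8·0.8058 + 0.45·0.1942) ≈ 0.8806

0.8806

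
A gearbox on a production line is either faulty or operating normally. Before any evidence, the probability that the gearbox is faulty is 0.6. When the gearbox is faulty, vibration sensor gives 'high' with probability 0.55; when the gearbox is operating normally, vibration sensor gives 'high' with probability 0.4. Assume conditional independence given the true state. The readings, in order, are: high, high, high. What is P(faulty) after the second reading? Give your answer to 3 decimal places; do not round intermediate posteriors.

0.739

After 'high': P(faulty) = 0.55·0.6000 / (0.55·0.6000 + 0.4·0.4000) ≈ 0.6735
After 'high': P(faulty) = 0.55·0.6735 / (0.55·0.6735 + 0.4·0.3265) ≈ 0.7393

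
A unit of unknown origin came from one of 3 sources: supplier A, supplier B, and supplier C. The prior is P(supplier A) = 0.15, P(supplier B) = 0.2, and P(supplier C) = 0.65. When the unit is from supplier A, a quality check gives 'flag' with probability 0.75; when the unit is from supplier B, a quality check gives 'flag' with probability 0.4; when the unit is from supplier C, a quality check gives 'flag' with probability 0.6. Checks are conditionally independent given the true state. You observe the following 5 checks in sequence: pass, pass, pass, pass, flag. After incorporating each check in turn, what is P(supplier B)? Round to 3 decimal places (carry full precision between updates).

After 'pass': normaliser = 0.25·0.1500 + 0.6·0.2000 + 0.4·0.6500; P(supplier A) ≈ 0.0898, P(supplier B) ≈ 0.2874, P(supplier C) ≈ 0.6228
After 'pass': normaliser = 0.25·0.0898 + 0.6·0.2874 + 0.4·0.6228; P(supplier A) ≈ 0.0506, P(supplier B) ≈ 0.3884, P(supplier C) ≈ 0.5610
After 'pass': normaliser = 0.25·0.0506 + 0.6·0.3884 + 0.4·0.5610; P(supplier A) ≈ 0.0269, P(supplier B) ≈ 0.4957, P(supplier C) ≈ 0.4774
After 'pass': normaliser = 0.25·0.0269 + 0.6·0.4957 + 0.4·0.4774; P(supplier A) ≈ 0.0136, P(supplier B) ≈ 0.6008, P(supplier C) ≈ 0.3857
After 'flag': normaliser = 0.75·0.0136 + 0.4·0.6008 + 0.6·0.3857; P(supplier A) ≈ 0.0211, P(supplier B) ≈ 0.4987, P(supplier C) ≈ 0.4802

0.499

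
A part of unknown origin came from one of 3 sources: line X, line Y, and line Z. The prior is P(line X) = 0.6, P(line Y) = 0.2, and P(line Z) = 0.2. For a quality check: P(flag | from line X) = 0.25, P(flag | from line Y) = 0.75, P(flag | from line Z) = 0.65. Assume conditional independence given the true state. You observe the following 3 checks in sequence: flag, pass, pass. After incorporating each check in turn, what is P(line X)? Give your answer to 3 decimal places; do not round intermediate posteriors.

After 'flag': normaliser = 0.25·0.6000 + 0.75·0.2000 + 0.65·0.2000; P(line X) ≈ 0.3488, P(line Y) ≈ 0.3488, P(line Z) ≈ 0.3023
After 'pass': normaliser = 0.75·0.3488 + 0.25·0.3488 + 0.35·0.3023; P(line X) ≈ 0.5754, P(line Y) ≈ 0.1918, P(line Z) ≈ 0.2327
After 'pass': normaliser = 0.75·0.5754 + 0.25·0.1918 + 0.35·0.2327; P(line X) ≈ 0.7693, P(line Y) ≈ 0.0855, P(line Z) ≈ 0.1452

0.769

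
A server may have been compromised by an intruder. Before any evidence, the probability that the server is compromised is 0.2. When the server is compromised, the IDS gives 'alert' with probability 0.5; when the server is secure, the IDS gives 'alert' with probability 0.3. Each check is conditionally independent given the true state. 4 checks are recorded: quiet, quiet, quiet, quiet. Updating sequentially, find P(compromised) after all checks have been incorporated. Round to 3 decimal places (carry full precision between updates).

Apply Bayes' rule sequentially, carrying P(compromised) forward.
After 'quiet': P(compromised) = 0.5·0.2000 / (0.5·0.2000 + 0.7·0.8000) ≈ 0.1515
After 'quiet': P(compromised) = 0.5·0.1515 / (0.5·0.1515 + 0.7·0.8485) ≈ 0.1131
After 'quiet': P(compromised) = 0.5·0.1131 / (0.5·0.1131 + 0.7·0.8869) ≈ 0.0835
After 'quiet': P(compromised) = 0.5·0.0835 / (0.5·0.0835 + 0.7·0.9165) ≈ 0.0611

0.061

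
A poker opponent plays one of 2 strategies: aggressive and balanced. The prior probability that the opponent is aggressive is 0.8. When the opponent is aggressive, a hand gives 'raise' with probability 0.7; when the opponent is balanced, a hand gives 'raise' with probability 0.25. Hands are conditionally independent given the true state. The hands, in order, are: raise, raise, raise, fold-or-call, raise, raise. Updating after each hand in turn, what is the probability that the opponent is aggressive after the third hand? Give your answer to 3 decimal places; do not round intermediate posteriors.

After 'raise': P(aggressive) = 0.7·0.8000 / (0.7·0.8000 + 0.25·0.2000) ≈ 0.9180
After 'raise': P(aggressive) = 0.7·0.9180 / (0.7·0.9180 + 0.25·0.0820) ≈ 0.9691
After 'raise': P(aggressive) = 0.7·0.9691 / (0.7·0.9691 + 0.25·0.0309) ≈ 0.9887

0.989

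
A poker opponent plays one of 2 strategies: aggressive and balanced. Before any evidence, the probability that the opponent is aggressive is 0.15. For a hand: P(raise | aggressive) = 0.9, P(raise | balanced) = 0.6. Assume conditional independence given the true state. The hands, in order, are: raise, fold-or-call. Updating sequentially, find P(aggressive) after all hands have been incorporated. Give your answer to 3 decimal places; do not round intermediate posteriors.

After 'raise': P(aggressive) = 0.9·0.1500 / (0.9·0.1500 + 0.6·0.8500) ≈ 0.2093
After 'fold-or-call': P(aggressive) = 0.1·0.2093 / (0.1·0.2093 + 0.4·0.7907) ≈ 0.0621

0.062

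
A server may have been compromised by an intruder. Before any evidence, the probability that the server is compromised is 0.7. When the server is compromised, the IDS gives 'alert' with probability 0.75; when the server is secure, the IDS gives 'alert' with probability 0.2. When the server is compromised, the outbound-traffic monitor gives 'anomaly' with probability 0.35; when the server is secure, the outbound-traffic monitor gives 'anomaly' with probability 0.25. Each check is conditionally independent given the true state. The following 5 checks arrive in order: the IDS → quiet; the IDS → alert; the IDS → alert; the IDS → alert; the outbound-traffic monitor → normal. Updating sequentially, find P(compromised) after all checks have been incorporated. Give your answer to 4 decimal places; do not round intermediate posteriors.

After the IDS='quiet': P(compromised) = 0.25·0.7000 / (0.25·0.7000 + 0.8·0.3000) ≈ 0.4217
After the IDS='alert': P(compromised) = 0.75·0.4217 / (0.75·0.4217 + 0.2·0.5783) ≈ 0.7322
After the IDS='alert': P(compromised) = 0.75·0.7322 / (0.75·0.7322 + 0.2·0.2678) ≈ 0.9111
After the IDS='alert': P(compromised) = 0.75·0.9111 / (0.75·0.9111 + 0.2·0.0889) ≈ 0.9747
After the outbound-traffic monitor='normal': P(compromised) = 0.65·0.9747 / (0.65·0.9747 + 0.75·0.0253) ≈ 0.9709

0.9709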